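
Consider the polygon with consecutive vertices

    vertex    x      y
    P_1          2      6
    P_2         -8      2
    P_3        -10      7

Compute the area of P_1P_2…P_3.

Apply Gauss's area formula: 2A = Σ (x_i·y_{i+1} − x_{i+1}·y_i), indices taken mod 3.
Σ = (52) + (-36) + (-74) = -58
Area = |Σ|/2 = 29.

29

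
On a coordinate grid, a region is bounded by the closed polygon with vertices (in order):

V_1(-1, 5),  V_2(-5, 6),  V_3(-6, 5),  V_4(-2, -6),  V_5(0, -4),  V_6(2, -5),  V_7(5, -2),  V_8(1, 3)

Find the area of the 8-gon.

69

Σ = (19) + (11) + (46) + (8) + (8) + (21) + (17) + (8) = 138
Area = |Σ|/2 = 69.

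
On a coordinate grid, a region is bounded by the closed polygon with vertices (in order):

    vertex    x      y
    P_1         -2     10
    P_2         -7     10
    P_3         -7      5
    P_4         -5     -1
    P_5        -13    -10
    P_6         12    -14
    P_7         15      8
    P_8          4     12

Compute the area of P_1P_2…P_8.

487

Apply Gauss's area formula: 2A = Σ (x_i·y_{i+1} − x_{i+1}·y_i), indices taken mod 8.
Σ = (50) + (35) + (32) + (37) + (302) + (306) + (148) + (64) = 974
Area = |Σ|/2 = 487.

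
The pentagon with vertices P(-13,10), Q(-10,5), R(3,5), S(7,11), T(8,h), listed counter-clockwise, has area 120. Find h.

14

The doubled signed area Σ (x_i y_{i+1} − x_{i+1} y_i) is linear in h.
With h=0 it equals -40; the coefficient of h is 20 (from the two edges through T).
So 20·h + -40 = 2·120 = 240 ⇒ h = 14.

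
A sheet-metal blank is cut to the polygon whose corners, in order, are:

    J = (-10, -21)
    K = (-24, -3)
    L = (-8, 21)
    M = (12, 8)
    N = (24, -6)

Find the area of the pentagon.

J→K: (-10)(-3) − (-24)(-21) = -474
K→L: (-24)(21) − (-8)(-3) = -528
L→M: (-8)(8) − (12)(21) = -316
M→N: (12)(-6) − (24)(8) = -264
N→J: (24)(-21) − (-10)(-6) = -564
Σ = -2146
Area = |Σ|/2 = 1073.

1073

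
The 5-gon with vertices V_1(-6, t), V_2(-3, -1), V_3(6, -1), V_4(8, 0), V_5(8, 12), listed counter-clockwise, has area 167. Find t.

13

The doubled signed area Σ (x_i y_{i+1} − x_{i+1} y_i) is linear in t.
With t=0 it equals 191; the coefficient of t is 11 (from the two edges through V_1).
So 11·t + 191 = 2·167 = 334 ⇒ t = 13.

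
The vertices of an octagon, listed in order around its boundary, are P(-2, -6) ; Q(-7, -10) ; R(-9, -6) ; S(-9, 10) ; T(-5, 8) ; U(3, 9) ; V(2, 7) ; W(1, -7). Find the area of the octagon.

171.5

Σ = (-22) + (-48) + (-144) + (-22) + (-69) + (3) + (-21) + (-20) = -343
Area = |Σ|/2 = 171.5.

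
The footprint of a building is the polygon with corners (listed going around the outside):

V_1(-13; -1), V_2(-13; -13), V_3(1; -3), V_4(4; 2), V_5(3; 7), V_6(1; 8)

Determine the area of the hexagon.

Σ = (156) + (52) + (14) + (22) + (17) + (103) = 364
Area = |Σ|/2 = 182.

182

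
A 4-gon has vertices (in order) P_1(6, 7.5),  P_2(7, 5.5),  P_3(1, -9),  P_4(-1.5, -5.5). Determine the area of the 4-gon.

42.625

Apply the surveyor's formula: 2A = Σ (x_i·y_{i+1} − x_{i+1}·y_i), indices taken mod 4.
Cross-terms: -19.5, -68.5, -19, 21.75  ⇒  Σ = -85.25
Area = |Σ|/2 = 42.625.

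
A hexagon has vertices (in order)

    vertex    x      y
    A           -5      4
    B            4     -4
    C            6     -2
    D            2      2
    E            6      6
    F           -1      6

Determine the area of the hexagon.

52

Apply the surveyor's formula: 2A = Σ (x_i·y_{i+1} − x_{i+1}·y_i), indices taken mod 6.
A→B: (-5)(-4) − (4)(4) = 4
B→C: (4)(-2) − (6)(-4) = 16
C→D: (6)(2) − (2)(-2) = 16
D→E: (2)(6) − (6)(2) = 0
E→F: (6)(6) − (-1)(6) = 42
F→A: (-1)(4) − (-5)(6) = 26
Σ = 104
Area = |Σ|/2 = 52.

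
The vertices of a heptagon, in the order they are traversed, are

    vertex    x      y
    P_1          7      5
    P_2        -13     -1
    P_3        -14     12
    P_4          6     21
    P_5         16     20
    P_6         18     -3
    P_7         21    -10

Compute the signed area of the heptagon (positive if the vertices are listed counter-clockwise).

-522

Apply the shoelace formula: 2A = Σ (x_i·y_{i+1} − x_{i+1}·y_i), indices taken mod 7.
P_1→P_2: (7)(-1) − (-13)(5) = 58
P_2→P_3: (-13)(12) − (-14)(-1) = -170
P_3→P_4: (-14)(21) − (6)(12) = -366
P_4→P_5: (6)(20) − (16)(21) = -216
P_5→P_6: (16)(-3) − (18)(20) = -408
P_6→P_7: (18)(-10) − (21)(-3) = -117
P_7→P_1: (21)(5) − (7)(-10) = 175
Σ = -1044
Signed area = Σ/2 = -522 (negative ⇒ clockwise traversal).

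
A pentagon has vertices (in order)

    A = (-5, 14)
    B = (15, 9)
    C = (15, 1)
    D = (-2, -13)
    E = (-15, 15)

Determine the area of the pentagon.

Apply the shoelace (surveyor's) formula: 2A = Σ (x_i·y_{i+1} − x_{i+1}·y_i), indices taken mod 5.
Cross-terms: -255, -120, -193, -225, -135  ⇒  Σ = -928
Area = |Σ|/2 = 464.

464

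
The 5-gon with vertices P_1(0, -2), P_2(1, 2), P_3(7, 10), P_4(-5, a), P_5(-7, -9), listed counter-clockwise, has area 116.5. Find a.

Write out the shoelace sum; only the two edges meeting at P_4 involve a:
2·Area = [(7·a − (-5)·10) + ((-5)·(-9) − (-7)·a)] + 12
       = 14·a + 107 = 233
⇒ a = 9.

9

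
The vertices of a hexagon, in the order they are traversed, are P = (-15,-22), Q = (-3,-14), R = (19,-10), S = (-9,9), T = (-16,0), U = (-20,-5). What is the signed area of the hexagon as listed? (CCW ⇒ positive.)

Apply Gauss's area formula: 2A = Σ (x_i·y_{i+1} − x_{i+1}·y_i), indices taken mod 6.
Cross-terms: 144, 296, 81, 144, 80, 365  ⇒  Σ = 1110
Signed area = Σ/2 = 555 (positive ⇒ counter-clockwise traversal).

555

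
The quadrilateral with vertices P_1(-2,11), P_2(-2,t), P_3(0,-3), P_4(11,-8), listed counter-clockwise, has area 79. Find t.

4

Write out the shoelace sum; only the two edges meeting at P_2 involve t:
2·Area = [((-2)·t − (-2)·11) + ((-2)·(-3) − 0·t)] + 138
       = -2·t + 166 = 158
⇒ t = 4.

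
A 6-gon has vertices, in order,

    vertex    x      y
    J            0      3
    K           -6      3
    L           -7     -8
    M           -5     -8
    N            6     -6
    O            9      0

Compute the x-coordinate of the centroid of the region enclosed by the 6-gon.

-11/131

Apply the surveyor's formula. First the cross-terms c_i = x_i·y_{i+1} − x_{i+1}·y_i:
  18, 69, 16, 78, 54, 27  ⇒  2A = 262, A = 131.
Then Σ (x_i + x_{i+1})·c_i = -66, so x̄ = -66 / (6·131) = -11/131.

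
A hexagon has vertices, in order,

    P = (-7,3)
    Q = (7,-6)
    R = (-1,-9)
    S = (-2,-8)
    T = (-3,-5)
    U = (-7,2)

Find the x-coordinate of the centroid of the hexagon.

Apply the surveyor's formula. First the cross-terms c_i = x_i·y_{i+1} − x_{i+1}·y_i:
  21, -69, -10, -14, -41, -7  ⇒  2A = -120, A = -60.
Then Σ (x_i + x_{i+1})·c_i = 194, so x̄ = 194 / (6·(-60)) = -97/180.

-97/180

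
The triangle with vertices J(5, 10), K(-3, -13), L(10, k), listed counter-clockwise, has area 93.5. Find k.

The doubled signed area Σ (x_i y_{i+1} − x_{i+1} y_i) is linear in k.
With k=0 it equals 195; the coefficient of k is -8 (from the two edges through L).
So -8·k + 195 = 2·93.5 = 187 ⇒ k = 1.

1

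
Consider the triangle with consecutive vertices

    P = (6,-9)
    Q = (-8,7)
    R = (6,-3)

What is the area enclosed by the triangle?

42

P→Q: (6)(7) − (-8)(-9) = -30
Q→R: (-8)(-3) − (6)(7) = -18
R→P: (6)(-9) − (6)(-3) = -36
Σ = -84
Area = |Σ|/2 = 42.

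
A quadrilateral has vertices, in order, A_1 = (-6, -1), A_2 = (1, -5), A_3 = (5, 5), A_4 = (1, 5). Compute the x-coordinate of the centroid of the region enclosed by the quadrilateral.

Apply the shoelace formula. First the cross-terms c_i = x_i·y_{i+1} − x_{i+1}·y_i:
  31, 30, 20, 29  ⇒  2A = 110, A = 55.
Then Σ (x_i + x_{i+1})·c_i = 0, so x̄ = 0 / (6·55) = 0.

0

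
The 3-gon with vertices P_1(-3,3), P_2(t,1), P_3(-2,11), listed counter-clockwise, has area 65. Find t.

13

Write out the shoelace sum; only the two edges meeting at P_2 involve t:
2·Area = [((-3)·1 − t·3) + (t·11 − (-2)·1)] + 27
       = 8·t + 26 = 130
⇒ t = 13.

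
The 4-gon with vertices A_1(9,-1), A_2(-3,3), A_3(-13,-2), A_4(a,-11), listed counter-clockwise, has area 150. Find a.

-11

Write out the shoelace sum; only the two edges meeting at A_4 involve a:
2·Area = [((-13)·(-11) − a·(-2)) + (a·(-1) − 9·(-11))] + 69
       = 1·a + 311 = 300
⇒ a = -11.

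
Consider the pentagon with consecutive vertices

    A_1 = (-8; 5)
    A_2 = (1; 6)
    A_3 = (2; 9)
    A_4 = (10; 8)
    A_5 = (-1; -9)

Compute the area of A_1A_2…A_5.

Σ = (-53) + (-3) + (-74) + (-82) + (-77) = -289
Area = |Σ|/2 = 144.5.

144.5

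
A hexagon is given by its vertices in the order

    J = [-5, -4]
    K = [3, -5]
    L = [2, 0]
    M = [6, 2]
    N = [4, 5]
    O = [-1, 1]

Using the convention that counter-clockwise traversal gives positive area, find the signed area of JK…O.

Apply the shoelace (surveyor's) formula: 2A = Σ (x_i·y_{i+1} − x_{i+1}·y_i), indices taken mod 6.
J→K: (-5)(-5) − (3)(-4) = 37
K→L: (3)(0) − (2)(-5) = 10
L→M: (2)(2) − (6)(0) = 4
M→N: (6)(5) − (4)(2) = 22
N→O: (4)(1) − (-1)(5) = 9
O→J: (-1)(-4) − (-5)(1) = 9
Σ = 91
Signed area = Σ/2 = 45.5 (positive ⇒ counter-clockwise traversal).

45.5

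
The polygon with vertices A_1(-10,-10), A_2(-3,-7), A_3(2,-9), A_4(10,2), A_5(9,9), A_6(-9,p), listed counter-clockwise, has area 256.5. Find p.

Write out the shoelace sum; only the two edges meeting at A_6 involve p:
2·Area = [(9·p − (-9)·9) + ((-9)·(-10) − (-10)·p)] + 247
       = 19·p + 418 = 513
⇒ p = 5.

5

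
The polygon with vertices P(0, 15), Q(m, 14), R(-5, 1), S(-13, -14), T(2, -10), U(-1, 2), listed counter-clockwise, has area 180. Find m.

-5

Write out the shoelace sum; only the two edges meeting at Q involve m:
2·Area = [(0·14 − m·15) + (m·1 − (-5)·14)] + 220
       = -14·m + 290 = 360
⇒ m = -5.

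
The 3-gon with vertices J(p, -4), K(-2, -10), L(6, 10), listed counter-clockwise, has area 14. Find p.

The doubled signed area Σ (x_i y_{i+1} − x_{i+1} y_i) is linear in p.
With p=0 it equals 8; the coefficient of p is -20 (from the two edges through J).
So -20·p + 8 = 2·14 = 28 ⇒ p = -1.

-1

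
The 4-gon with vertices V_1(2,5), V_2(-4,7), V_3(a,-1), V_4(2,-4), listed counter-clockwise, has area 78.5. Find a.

The doubled signed area Σ (x_i y_{i+1} − x_{i+1} y_i) is linear in a.
With a=0 it equals 58; the coefficient of a is -11 (from the two edges through V_3).
So -11·a + 58 = 2·78.5 = 157 ⇒ a = -9.

-9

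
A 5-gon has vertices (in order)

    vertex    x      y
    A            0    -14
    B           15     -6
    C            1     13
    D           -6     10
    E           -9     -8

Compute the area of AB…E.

381.5

Apply the shoelace (surveyor's) formula: 2A = Σ (x_i·y_{i+1} − x_{i+1}·y_i), indices taken mod 5.
A→B: (0)(-6) − (15)(-14) = 210
B→C: (15)(13) − (1)(-6) = 201
C→D: (1)(10) − (-6)(13) = 88
D→E: (-6)(-8) − (-9)(10) = 138
E→A: (-9)(-14) − (0)(-8) = 126
Σ = 763
Area = |Σ|/2 = 381.5.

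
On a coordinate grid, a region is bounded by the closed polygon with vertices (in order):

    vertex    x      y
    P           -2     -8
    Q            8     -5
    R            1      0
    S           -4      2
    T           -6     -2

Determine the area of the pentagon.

72.5

Apply the shoelace (surveyor's) formula: 2A = Σ (x_i·y_{i+1} − x_{i+1}·y_i), indices taken mod 5.
P→Q: (-2)(-5) − (8)(-8) = 74
Q→R: (8)(0) − (1)(-5) = 5
R→S: (1)(2) − (-4)(0) = 2
S→T: (-4)(-2) − (-6)(2) = 20
T→P: (-6)(-8) − (-2)(-2) = 44
Σ = 145
Area = |Σ|/2 = 72.5.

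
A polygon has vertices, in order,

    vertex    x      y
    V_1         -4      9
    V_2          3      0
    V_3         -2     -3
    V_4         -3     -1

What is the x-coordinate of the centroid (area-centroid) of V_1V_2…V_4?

-45/37

Apply the surveyor's formula. First the cross-terms c_i = x_i·y_{i+1} − x_{i+1}·y_i:
  -27, -9, -7, -31  ⇒  2A = -74, A = -37.
Then Σ (x_i + x_{i+1})·c_i = 270, so x̄ = 270 / (6·(-37)) = -45/37.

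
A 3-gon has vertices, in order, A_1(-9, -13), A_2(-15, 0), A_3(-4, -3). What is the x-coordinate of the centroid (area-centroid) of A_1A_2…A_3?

Apply Gauss's area formula. First the cross-terms c_i = x_i·y_{i+1} − x_{i+1}·y_i:
  -195, 45, 25  ⇒  2A = -125, A = -62.5.
Then Σ (x_i + x_{i+1})·c_i = 3500, so x̄ = 3500 / (6·(-62.5)) = -28/3.

-28/3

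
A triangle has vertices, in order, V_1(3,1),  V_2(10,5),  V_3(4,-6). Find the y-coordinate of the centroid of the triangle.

Apply Gauss's area formula. First the cross-terms c_i = x_i·y_{i+1} − x_{i+1}·y_i:
  5, -80, 22  ⇒  2A = -53, A = -26.5.
Then Σ (y_i + y_{i+1})·c_i = 0, so ȳ = 0 / (6·(-26.5)) = 0.

0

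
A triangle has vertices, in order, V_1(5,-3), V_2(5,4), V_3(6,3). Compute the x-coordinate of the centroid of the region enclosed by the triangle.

16/3

Apply Gauss's area formula. First the cross-terms c_i = x_i·y_{i+1} − x_{i+1}·y_i:
  35, -9, -33  ⇒  2A = -7, A = -3.5.
Then Σ (x_i + x_{i+1})·c_i = -112, so x̄ = -112 / (6·(-3.5)) = 16/3.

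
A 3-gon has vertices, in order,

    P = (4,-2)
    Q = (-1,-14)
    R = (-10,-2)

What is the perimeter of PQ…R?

|PQ| = √((-5)² + (-12)²) = √169 = 13
|QR| = √((-9)² + (12)²) = √225 = 15
|RP| = √((14)² + (0)²) = √196 = 14
Perimeter = 13 + 15 + 14 = 42.

42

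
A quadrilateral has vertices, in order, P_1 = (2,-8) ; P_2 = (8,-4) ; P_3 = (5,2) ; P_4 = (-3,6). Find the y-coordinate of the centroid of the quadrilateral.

-8/7

Apply the surveyor's formula. First the cross-terms c_i = x_i·y_{i+1} − x_{i+1}·y_i:
  56, 36, 36, 12  ⇒  2A = 140, A = 70.
Then Σ (y_i + y_{i+1})·c_i = -480, so ȳ = -480 / (6·70) = -8/7.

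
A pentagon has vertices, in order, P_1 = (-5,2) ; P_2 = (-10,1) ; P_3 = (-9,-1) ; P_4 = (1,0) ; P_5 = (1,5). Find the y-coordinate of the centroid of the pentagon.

86/67

Apply the shoelace (surveyor's) formula. First the cross-terms c_i = x_i·y_{i+1} − x_{i+1}·y_i:
  15, 19, 1, 5, 27  ⇒  2A = 67, A = 33.5.
Then Σ (y_i + y_{i+1})·c_i = 258, so ȳ = 258 / (6·33.5) = 86/67.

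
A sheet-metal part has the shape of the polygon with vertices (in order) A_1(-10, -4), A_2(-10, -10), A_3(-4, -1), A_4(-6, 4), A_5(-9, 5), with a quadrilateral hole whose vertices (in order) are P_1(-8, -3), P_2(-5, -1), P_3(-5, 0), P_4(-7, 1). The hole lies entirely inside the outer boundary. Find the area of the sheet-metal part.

Outer boundary:
Apply the shoelace (surveyor's) formula: 2A = Σ (x_i·y_{i+1} − x_{i+1}·y_i), indices taken mod 5.
Σ = (60) + (-30) + (-22) + (6) + (86) = 100
Area = |Σ|/2 = 50.
Hole:
Apply the shoelace formula: 2A = Σ (x_i·y_{i+1} − x_{i+1}·y_i), indices taken mod 4.
P_1→P_2: (-8)(-1) − (-5)(-3) = -7
P_2→P_3: (-5)(0) − (-5)(-1) = -5
P_3→P_4: (-5)(1) − (-7)(0) = -5
P_4→P_1: (-7)(-3) − (-8)(1) = 29
Σ = 12
Area = |Σ|/2 = 6.
Net area = 50 − 6 = 44.

44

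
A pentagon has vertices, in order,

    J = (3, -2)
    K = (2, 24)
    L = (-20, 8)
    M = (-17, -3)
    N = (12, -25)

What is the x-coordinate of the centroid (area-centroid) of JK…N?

-4.515625

Apply the shoelace (surveyor's) formula. First the cross-terms c_i = x_i·y_{i+1} − x_{i+1}·y_i:
  76, 496, 196, 461, 51  ⇒  2A = 1280, A = 640.
Then Σ (x_i + x_{i+1})·c_i = -17340, so x̄ = -17340 / (6·640) = -4.515625.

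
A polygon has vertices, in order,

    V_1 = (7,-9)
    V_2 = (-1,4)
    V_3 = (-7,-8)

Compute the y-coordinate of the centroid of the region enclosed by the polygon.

-13/3

Apply Gauss's area formula. First the cross-terms c_i = x_i·y_{i+1} − x_{i+1}·y_i:
  19, 36, 119  ⇒  2A = 174, A = 87.
Then Σ (y_i + y_{i+1})·c_i = -2262, so ȳ = -2262 / (6·87) = -13/3.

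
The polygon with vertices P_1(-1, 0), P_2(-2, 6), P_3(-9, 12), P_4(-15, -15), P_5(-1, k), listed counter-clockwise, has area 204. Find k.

-6

The doubled signed area Σ (x_i y_{i+1} − x_{i+1} y_i) is linear in k.
With k=0 it equals 324; the coefficient of k is -14 (from the two edges through P_5).
So -14·k + 324 = 2·204 = 408 ⇒ k = -6.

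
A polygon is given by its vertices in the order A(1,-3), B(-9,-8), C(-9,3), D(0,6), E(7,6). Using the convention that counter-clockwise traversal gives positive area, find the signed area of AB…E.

Σ = (-35) + (-99) + (-54) + (-42) + (-27) = -257
Signed area = Σ/2 = -128.5 (negative ⇒ clockwise traversal).

-128.5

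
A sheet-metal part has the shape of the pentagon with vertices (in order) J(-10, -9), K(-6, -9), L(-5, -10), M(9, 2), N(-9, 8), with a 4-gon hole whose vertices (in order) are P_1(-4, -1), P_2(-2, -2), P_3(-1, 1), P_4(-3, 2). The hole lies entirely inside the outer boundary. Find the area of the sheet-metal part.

184

Outer boundary:
Apply Gauss's area formula: 2A = Σ (x_i·y_{i+1} − x_{i+1}·y_i), indices taken mod 5.
Cross-terms: 36, 15, 80, 90, 161  ⇒  Σ = 382
Area = |Σ|/2 = 191.
Hole:
Apply Gauss's area formula: 2A = Σ (x_i·y_{i+1} − x_{i+1}·y_i), indices taken mod 4.
Σ = (6) + (-4) + (1) + (11) = 14
Area = |Σ|/2 = 7.
Net area = 191 − 7 = 184.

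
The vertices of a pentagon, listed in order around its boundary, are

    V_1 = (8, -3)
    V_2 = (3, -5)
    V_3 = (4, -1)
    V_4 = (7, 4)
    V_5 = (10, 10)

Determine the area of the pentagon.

35.5

Apply the surveyor's formula: 2A = Σ (x_i·y_{i+1} − x_{i+1}·y_i), indices taken mod 5.
Σ = (-31) + (17) + (23) + (30) + (-110) = -71
Area = |Σ|/2 = 35.5.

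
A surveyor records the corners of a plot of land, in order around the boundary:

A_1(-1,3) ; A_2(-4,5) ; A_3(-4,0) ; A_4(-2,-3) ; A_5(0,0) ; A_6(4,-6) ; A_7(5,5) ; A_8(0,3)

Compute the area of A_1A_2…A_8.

Apply Gauss's area formula: 2A = Σ (x_i·y_{i+1} − x_{i+1}·y_i), indices taken mod 8.
Cross-terms: 7, 20, 12, 0, 0, 50, 15, 3  ⇒  Σ = 107
Area = |Σ|/2 = 53.5.

53.5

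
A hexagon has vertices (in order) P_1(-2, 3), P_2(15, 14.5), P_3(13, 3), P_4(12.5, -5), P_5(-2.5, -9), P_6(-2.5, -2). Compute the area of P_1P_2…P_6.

237

Cross-terms: -74, -143.5, -102.5, -125, -17.5, -11.5  ⇒  Σ = -474
Area = |Σ|/2 = 237.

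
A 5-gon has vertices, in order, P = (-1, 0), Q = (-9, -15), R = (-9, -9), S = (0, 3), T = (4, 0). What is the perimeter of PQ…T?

|PQ| = √((-8)² + (-15)²) = √289 = 17
|QR| = √((0)² + (6)²) = √36 = 6
|RS| = √((9)² + (12)²) = √225 = 15
|ST| = √((4)² + (-3)²) = √25 = 5
|TP| = √((-5)² + (0)²) = √25 = 5
Perimeter = 17 + 6 + 15 + 5 + 5 = 48.

48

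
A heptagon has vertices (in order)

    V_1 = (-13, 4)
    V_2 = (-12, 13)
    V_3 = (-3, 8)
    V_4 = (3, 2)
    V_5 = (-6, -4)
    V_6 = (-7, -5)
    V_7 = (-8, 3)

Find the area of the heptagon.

Apply the shoelace (surveyor's) formula: 2A = Σ (x_i·y_{i+1} − x_{i+1}·y_i), indices taken mod 7.
Cross-terms: -121, -57, -30, 0, 2, -61, 7  ⇒  Σ = -260
Area = |Σ|/2 = 130.

130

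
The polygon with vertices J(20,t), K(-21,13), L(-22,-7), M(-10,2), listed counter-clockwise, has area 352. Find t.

15

Write out the shoelace sum; only the two edges meeting at J involve t:
2·Area = [((-10)·t − 20·2) + (20·13 − (-21)·t)] + 319
       = 11·t + 539 = 704
⇒ t = 15.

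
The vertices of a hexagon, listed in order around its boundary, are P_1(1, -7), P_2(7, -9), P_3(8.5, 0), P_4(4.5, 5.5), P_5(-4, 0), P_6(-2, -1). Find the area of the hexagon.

Apply the shoelace (surveyor's) formula: 2A = Σ (x_i·y_{i+1} − x_{i+1}·y_i), indices taken mod 6.
Cross-terms: 40, 76.5, 46.75, 22, 4, 15  ⇒  Σ = 204.25
Area = |Σ|/2 = 102.125.

102.125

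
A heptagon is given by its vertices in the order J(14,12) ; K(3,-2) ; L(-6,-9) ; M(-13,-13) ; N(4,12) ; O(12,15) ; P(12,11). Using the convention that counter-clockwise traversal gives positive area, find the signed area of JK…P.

-194

Apply Gauss's area formula: 2A = Σ (x_i·y_{i+1} − x_{i+1}·y_i), indices taken mod 7.
Σ = (-64) + (-39) + (-39) + (-104) + (-84) + (-48) + (-10) = -388
Signed area = Σ/2 = -194 (negative ⇒ clockwise traversal).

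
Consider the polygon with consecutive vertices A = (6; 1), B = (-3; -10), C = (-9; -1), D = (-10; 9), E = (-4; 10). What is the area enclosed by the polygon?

Apply Gauss's area formula: 2A = Σ (x_i·y_{i+1} − x_{i+1}·y_i), indices taken mod 5.
Σ = (-57) + (-87) + (-91) + (-64) + (-64) = -363
Area = |Σ|/2 = 181.5.

181.5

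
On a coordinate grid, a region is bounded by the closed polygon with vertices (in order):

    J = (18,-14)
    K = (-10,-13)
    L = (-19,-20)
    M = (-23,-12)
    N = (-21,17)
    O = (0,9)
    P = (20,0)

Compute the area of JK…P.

972.5

Apply the surveyor's formula: 2A = Σ (x_i·y_{i+1} − x_{i+1}·y_i), indices taken mod 7.
Σ = (-374) + (-47) + (-232) + (-643) + (-189) + (-180) + (-280) = -1945
Area = |Σ|/2 = 972.5.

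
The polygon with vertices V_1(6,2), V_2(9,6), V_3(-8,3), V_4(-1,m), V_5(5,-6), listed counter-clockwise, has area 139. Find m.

The doubled signed area Σ (x_i y_{i+1} − x_{i+1} y_i) is linear in m.
With m=0 it equals 148; the coefficient of m is -13 (from the two edges through V_4).
So -13·m + 148 = 2·139 = 278 ⇒ m = -10.

-10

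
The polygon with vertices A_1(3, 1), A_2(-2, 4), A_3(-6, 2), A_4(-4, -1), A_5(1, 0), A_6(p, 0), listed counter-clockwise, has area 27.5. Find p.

The doubled signed area Σ (x_i y_{i+1} − x_{i+1} y_i) is linear in p.
With p=0 it equals 49; the coefficient of p is 1 (from the two edges through A_6).
So 1·p + 49 = 2·27.5 = 55 ⇒ p = 6.

6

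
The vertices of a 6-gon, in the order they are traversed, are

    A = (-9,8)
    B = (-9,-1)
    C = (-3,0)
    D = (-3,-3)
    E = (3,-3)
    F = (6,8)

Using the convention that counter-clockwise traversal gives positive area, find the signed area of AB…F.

Apply the shoelace formula: 2A = Σ (x_i·y_{i+1} − x_{i+1}·y_i), indices taken mod 6.
A→B: (-9)(-1) − (-9)(8) = 81
B→C: (-9)(0) − (-3)(-1) = -3
C→D: (-3)(-3) − (-3)(0) = 9
D→E: (-3)(-3) − (3)(-3) = 18
E→F: (3)(8) − (6)(-3) = 42
F→A: (6)(8) − (-9)(8) = 120
Σ = 267
Signed area = Σ/2 = 133.5 (positive ⇒ counter-clockwise traversal).

133.5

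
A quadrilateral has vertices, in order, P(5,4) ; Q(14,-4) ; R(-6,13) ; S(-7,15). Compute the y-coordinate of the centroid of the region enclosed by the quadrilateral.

Apply Gauss's area formula. First the cross-terms c_i = x_i·y_{i+1} − x_{i+1}·y_i:
  -76, 158, 1, -103  ⇒  2A = -20, A = -10.
Then Σ (y_i + y_{i+1})·c_i = -507, so ȳ = -507 / (6·(-10)) = 8.45.

8.45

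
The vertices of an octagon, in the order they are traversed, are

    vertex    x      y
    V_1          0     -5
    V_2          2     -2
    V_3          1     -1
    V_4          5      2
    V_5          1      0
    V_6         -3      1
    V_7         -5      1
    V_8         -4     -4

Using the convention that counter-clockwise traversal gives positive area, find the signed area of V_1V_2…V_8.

31

Cross-terms: 10, 0, 7, -2, 1, 2, 24, 20  ⇒  Σ = 62
Signed area = Σ/2 = 31 (positive ⇒ counter-clockwise traversal).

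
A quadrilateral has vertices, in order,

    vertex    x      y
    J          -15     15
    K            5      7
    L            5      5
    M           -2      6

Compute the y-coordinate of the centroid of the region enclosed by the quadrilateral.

Apply the shoelace (surveyor's) formula. First the cross-terms c_i = x_i·y_{i+1} − x_{i+1}·y_i:
  -180, -10, 40, 60  ⇒  2A = -90, A = -45.
Then Σ (y_i + y_{i+1})·c_i = -2380, so ȳ = -2380 / (6·(-45)) = 238/27.

238/27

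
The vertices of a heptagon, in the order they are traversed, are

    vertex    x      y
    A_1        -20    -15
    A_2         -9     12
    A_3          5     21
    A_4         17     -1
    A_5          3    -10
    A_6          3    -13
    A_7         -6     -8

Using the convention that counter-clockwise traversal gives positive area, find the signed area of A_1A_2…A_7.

Σ = (-375) + (-249) + (-362) + (-167) + (-9) + (-102) + (-70) = -1334
Signed area = Σ/2 = -667 (negative ⇒ clockwise traversal).

-667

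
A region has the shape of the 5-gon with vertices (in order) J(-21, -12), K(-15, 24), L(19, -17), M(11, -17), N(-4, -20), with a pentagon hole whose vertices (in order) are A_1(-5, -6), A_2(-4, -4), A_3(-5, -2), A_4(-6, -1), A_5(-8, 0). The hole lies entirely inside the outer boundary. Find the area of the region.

832

Outer boundary:
Apply the surveyor's formula: 2A = Σ (x_i·y_{i+1} − x_{i+1}·y_i), indices taken mod 5.
J→K: (-21)(24) − (-15)(-12) = -684
K→L: (-15)(-17) − (19)(24) = -201
L→M: (19)(-17) − (11)(-17) = -136
M→N: (11)(-20) − (-4)(-17) = -288
N→J: (-4)(-12) − (-21)(-20) = -372
Σ = -1681
Area = |Σ|/2 = 840.5.
Hole:
Apply Gauss's area formula: 2A = Σ (x_i·y_{i+1} − x_{i+1}·y_i), indices taken mod 5.
Σ = (-4) + (-12) + (-7) + (-8) + (48) = 17
Area = |Σ|/2 = 8.5.
Net area = 840.5 − 8.5 = 832.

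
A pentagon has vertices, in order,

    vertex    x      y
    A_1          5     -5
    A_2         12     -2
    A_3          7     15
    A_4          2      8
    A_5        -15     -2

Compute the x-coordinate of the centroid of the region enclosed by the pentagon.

Apply the surveyor's formula. First the cross-terms c_i = x_i·y_{i+1} − x_{i+1}·y_i:
  50, 194, 26, 116, 85  ⇒  2A = 471, A = 235.5.
Then Σ (x_i + x_{i+1})·c_i = 2412, so x̄ = 2412 / (6·235.5) = 268/157.

268/157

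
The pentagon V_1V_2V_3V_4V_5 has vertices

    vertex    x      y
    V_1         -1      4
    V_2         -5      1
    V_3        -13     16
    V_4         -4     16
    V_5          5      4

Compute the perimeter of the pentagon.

|V_1V_2| = √((-4)² + (-3)²) = √25 = 5
|V_2V_3| = √((-8)² + (15)²) = √289 = 17
|V_3V_4| = √((9)² + (0)²) = √81 = 9
|V_4V_5| = √((9)² + (-12)²) = √225 = 15
|V_5V_1| = √((-6)² + (0)²) = √36 = 6
Perimeter = 5 + 17 + 9 + 15 + 6 = 52.

52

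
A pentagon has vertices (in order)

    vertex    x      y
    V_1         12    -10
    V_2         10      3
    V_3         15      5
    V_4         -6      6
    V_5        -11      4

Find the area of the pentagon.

Apply Gauss's area formula: 2A = Σ (x_i·y_{i+1} − x_{i+1}·y_i), indices taken mod 5.
Cross-terms: 136, 5, 120, 42, 62  ⇒  Σ = 365
Area = |Σ|/2 = 182.5.

182.5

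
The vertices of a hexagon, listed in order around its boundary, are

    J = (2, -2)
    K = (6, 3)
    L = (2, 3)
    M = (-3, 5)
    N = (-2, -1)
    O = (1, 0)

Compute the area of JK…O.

Apply the shoelace (surveyor's) formula: 2A = Σ (x_i·y_{i+1} − x_{i+1}·y_i), indices taken mod 6.
J→K: (2)(3) − (6)(-2) = 18
K→L: (6)(3) − (2)(3) = 12
L→M: (2)(5) − (-3)(3) = 19
M→N: (-3)(-1) − (-2)(5) = 13
N→O: (-2)(0) − (1)(-1) = 1
O→J: (1)(-2) − (2)(0) = -2
Σ = 61
Area = |Σ|/2 = 30.5.

30.5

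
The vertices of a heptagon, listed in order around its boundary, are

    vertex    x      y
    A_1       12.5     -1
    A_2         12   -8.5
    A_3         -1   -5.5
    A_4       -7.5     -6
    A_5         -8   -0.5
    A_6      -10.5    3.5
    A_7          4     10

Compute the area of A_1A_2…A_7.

264.75

Apply Gauss's area formula: 2A = Σ (x_i·y_{i+1} − x_{i+1}·y_i), indices taken mod 7.
Cross-terms: -94.25, -74.5, -35.25, -44.25, -33.25, -119, -129  ⇒  Σ = -529.5
Area = |Σ|/2 = 264.75.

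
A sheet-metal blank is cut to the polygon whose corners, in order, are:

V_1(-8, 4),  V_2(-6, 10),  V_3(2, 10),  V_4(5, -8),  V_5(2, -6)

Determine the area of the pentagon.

Apply Gauss's area formula: 2A = Σ (x_i·y_{i+1} − x_{i+1}·y_i), indices taken mod 5.
Σ = (-56) + (-80) + (-66) + (-14) + (-40) = -256
Area = |Σ|/2 = 128.

128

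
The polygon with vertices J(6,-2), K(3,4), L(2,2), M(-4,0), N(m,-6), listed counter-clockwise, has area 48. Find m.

0

The doubled signed area Σ (x_i y_{i+1} − x_{i+1} y_i) is linear in m.
With m=0 it equals 96; the coefficient of m is -2 (from the two edges through N).
So -2·m + 96 = 2·48 = 96 ⇒ m = 0.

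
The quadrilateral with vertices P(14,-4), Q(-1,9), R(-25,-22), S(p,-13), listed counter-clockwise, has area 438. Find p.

0

Write out the shoelace sum; only the two edges meeting at S involve p:
2·Area = [((-25)·(-13) − p·(-22)) + (p·(-4) − 14·(-13))] + 369
       = 18·p + 876 = 876
⇒ p = 0.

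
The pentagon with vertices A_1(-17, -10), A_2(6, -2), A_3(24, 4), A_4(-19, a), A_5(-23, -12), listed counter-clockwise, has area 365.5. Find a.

Write out the shoelace sum; only the two edges meeting at A_4 involve a:
2·Area = [(24·a − (-19)·4) + ((-19)·(-12) − (-23)·a)] + 192
       = 47·a + 496 = 731
⇒ a = 5.

5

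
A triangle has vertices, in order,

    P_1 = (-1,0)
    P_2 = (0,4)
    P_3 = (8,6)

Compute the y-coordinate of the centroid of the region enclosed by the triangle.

Apply the surveyor's formula. First the cross-terms c_i = x_i·y_{i+1} − x_{i+1}·y_i:
  -4, -32, 6  ⇒  2A = -30, A = -15.
Then Σ (y_i + y_{i+1})·c_i = -300, so ȳ = -300 / (6·(-15)) = 10/3.

10/3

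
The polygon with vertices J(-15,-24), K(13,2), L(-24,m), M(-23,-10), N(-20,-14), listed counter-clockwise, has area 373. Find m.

-6

The doubled signed area Σ (x_i y_{i+1} − x_{i+1} y_i) is linear in m.
With m=0 it equals 962; the coefficient of m is 36 (from the two edges through L).
So 36·m + 962 = 2·373 = 746 ⇒ m = -6.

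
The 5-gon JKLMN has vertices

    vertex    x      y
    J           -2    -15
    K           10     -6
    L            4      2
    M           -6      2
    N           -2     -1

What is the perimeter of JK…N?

54

|JK| = √((12)² + (9)²) = √225 = 15
|KL| = √((-6)² + (8)²) = √100 = 10
|LM| = √((-10)² + (0)²) = √100 = 10
|MN| = √((4)² + (-3)²) = √25 = 5
|NJ| = √((0)² + (-14)²) = √196 = 14
Perimeter = 15 + 10 + 10 + 5 + 14 = 54.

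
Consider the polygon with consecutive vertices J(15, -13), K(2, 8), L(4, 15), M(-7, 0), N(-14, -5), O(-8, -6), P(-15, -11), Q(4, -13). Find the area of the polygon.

354

Apply the shoelace (surveyor's) formula: 2A = Σ (x_i·y_{i+1} − x_{i+1}·y_i), indices taken mod 8.
Σ = (146) + (-2) + (105) + (35) + (44) + (-2) + (239) + (143) = 708
Area = |Σ|/2 = 354.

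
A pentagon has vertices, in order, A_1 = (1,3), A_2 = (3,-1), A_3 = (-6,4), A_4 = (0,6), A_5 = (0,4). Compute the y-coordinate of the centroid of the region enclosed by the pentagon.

Apply the shoelace (surveyor's) formula. First the cross-terms c_i = x_i·y_{i+1} − x_{i+1}·y_i:
  -10, 6, -36, 0, -4  ⇒  2A = -44, A = -22.
Then Σ (y_i + y_{i+1})·c_i = -390, so ȳ = -390 / (6·(-22)) = 65/22.

65/22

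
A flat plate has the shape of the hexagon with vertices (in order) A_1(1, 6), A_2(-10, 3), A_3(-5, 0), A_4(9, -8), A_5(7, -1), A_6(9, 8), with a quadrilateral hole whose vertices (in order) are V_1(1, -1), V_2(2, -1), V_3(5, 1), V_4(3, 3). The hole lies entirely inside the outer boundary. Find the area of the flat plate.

131

Outer boundary:
Σ = (63) + (15) + (40) + (47) + (65) + (46) = 276
Area = |Σ|/2 = 138.
Hole:
Apply the shoelace formula: 2A = Σ (x_i·y_{i+1} − x_{i+1}·y_i), indices taken mod 4.
Σ = (1) + (7) + (12) + (-6) = 14
Area = |Σ|/2 = 7.
Net area = 138 − 7 = 131.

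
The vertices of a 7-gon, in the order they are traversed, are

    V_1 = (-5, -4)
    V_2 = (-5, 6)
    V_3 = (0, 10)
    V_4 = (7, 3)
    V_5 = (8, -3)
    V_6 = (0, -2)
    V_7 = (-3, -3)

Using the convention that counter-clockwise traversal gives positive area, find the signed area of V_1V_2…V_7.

-120

V_1→V_2: (-5)(6) − (-5)(-4) = -50
V_2→V_3: (-5)(10) − (0)(6) = -50
V_3→V_4: (0)(3) − (7)(10) = -70
V_4→V_5: (7)(-3) − (8)(3) = -45
V_5→V_6: (8)(-2) − (0)(-3) = -16
V_6→V_7: (0)(-3) − (-3)(-2) = -6
V_7→V_1: (-3)(-4) − (-5)(-3) = -3
Σ = -240
Signed area = Σ/2 = -120 (negative ⇒ clockwise traversal).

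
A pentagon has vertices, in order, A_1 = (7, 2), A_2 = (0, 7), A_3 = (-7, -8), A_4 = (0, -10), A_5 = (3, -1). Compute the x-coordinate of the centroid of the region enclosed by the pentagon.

-90/211

Apply the shoelace (surveyor's) formula. First the cross-terms c_i = x_i·y_{i+1} − x_{i+1}·y_i:
  49, 49, 70, 30, 13  ⇒  2A = 211, A = 105.5.
Then Σ (x_i + x_{i+1})·c_i = -270, so x̄ = -270 / (6·105.5) = -90/211.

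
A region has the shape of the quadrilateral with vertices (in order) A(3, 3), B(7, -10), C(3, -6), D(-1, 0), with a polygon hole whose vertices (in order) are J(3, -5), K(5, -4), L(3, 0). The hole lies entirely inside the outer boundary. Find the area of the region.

31

Outer boundary:
Apply the shoelace (surveyor's) formula: 2A = Σ (x_i·y_{i+1} − x_{i+1}·y_i), indices taken mod 4.
Cross-terms: -51, -12, -6, -3  ⇒  Σ = -72
Area = |Σ|/2 = 36.
Hole:
Apply the shoelace formula: 2A = Σ (x_i·y_{i+1} − x_{i+1}·y_i), indices taken mod 3.
Σ = (13) + (12) + (-15) = 10
Area = |Σ|/2 = 5.
Net area = 36 − 5 = 31.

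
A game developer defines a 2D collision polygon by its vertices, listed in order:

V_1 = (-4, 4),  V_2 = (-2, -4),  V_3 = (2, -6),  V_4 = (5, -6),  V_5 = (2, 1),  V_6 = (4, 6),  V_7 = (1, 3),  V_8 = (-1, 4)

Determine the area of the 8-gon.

Σ = (24) + (20) + (18) + (17) + (8) + (6) + (7) + (12) = 112
Area = |Σ|/2 = 56.

56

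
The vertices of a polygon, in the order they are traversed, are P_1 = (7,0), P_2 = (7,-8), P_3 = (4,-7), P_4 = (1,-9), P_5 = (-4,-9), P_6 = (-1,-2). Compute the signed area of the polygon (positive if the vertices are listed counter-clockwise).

Apply the shoelace formula: 2A = Σ (x_i·y_{i+1} − x_{i+1}·y_i), indices taken mod 6.
Σ = (-56) + (-17) + (-29) + (-45) + (-1) + (14) = -134
Signed area = Σ/2 = -67 (negative ⇒ clockwise traversal).

-67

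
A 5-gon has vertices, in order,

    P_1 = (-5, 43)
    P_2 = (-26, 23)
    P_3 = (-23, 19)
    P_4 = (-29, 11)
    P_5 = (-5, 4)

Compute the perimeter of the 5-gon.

108

|P_1P_2| = √((-21)² + (-20)²) = √841 = 29
|P_2P_3| = √((3)² + (-4)²) = √25 = 5
|P_3P_4| = √((-6)² + (-8)²) = √100 = 10
|P_4P_5| = √((24)² + (-7)²) = √625 = 25
|P_5P_1| = √((0)² + (39)²) = √1521 = 39
Perimeter = 29 + 5 + 10 + 25 + 39 = 108.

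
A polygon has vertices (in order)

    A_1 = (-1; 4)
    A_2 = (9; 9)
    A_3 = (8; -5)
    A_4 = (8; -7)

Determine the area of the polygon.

76.5

Cross-terms: -45, -117, -16, 25  ⇒  Σ = -153
Area = |Σ|/2 = 76.5.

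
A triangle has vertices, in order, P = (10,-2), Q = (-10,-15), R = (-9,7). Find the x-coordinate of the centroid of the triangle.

-3

Apply Gauss's area formula. First the cross-terms c_i = x_i·y_{i+1} − x_{i+1}·y_i:
  -170, -205, -52  ⇒  2A = -427, A = -213.5.
Then Σ (x_i + x_{i+1})·c_i = 3843, so x̄ = 3843 / (6·(-213.5)) = -3.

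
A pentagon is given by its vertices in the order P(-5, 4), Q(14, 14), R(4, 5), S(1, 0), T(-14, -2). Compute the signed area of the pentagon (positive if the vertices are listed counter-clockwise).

-92.5

Apply Gauss's area formula: 2A = Σ (x_i·y_{i+1} − x_{i+1}·y_i), indices taken mod 5.
P→Q: (-5)(14) − (14)(4) = -126
Q→R: (14)(5) − (4)(14) = 14
R→S: (4)(0) − (1)(5) = -5
S→T: (1)(-2) − (-14)(0) = -2
T→P: (-14)(4) − (-5)(-2) = -66
Σ = -185
Signed area = Σ/2 = -92.5 (negative ⇒ clockwise traversal).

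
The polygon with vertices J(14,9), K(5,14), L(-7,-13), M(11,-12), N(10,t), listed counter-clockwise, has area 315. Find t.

-3

Write out the shoelace sum; only the two edges meeting at N involve t:
2·Area = [(11·t − 10·(-12)) + (10·9 − 14·t)] + 411
       = -3·t + 621 = 630
⇒ t = -3.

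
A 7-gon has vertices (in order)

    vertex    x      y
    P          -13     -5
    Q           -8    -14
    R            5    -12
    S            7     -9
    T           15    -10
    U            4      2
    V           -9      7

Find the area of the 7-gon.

Σ = (142) + (166) + (39) + (65) + (70) + (46) + (136) = 664
Area = |Σ|/2 = 332.

332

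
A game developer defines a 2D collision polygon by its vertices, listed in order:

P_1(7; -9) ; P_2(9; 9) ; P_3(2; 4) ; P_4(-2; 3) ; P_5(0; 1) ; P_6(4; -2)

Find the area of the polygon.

Apply Gauss's area formula: 2A = Σ (x_i·y_{i+1} − x_{i+1}·y_i), indices taken mod 6.
Cross-terms: 144, 18, 14, -2, -4, -22  ⇒  Σ = 148
Area = |Σ|/2 = 74.

74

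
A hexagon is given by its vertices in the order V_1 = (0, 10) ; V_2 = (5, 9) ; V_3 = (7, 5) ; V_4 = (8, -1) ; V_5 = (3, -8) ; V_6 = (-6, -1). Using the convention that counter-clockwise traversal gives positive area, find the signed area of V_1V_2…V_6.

-153.5

Cross-terms: -50, -38, -47, -61, -51, -60  ⇒  Σ = -307
Signed area = Σ/2 = -153.5 (negative ⇒ clockwise traversal).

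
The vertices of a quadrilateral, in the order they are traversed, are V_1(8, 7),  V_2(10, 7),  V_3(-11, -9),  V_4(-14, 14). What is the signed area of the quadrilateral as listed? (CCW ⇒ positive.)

V_1→V_2: (8)(7) − (10)(7) = -14
V_2→V_3: (10)(-9) − (-11)(7) = -13
V_3→V_4: (-11)(14) − (-14)(-9) = -280
V_4→V_1: (-14)(7) − (8)(14) = -210
Σ = -517
Signed area = Σ/2 = -258.5 (negative ⇒ clockwise traversal).

-258.5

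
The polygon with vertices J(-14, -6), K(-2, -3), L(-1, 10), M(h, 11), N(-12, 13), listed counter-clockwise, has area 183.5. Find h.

-5

The doubled signed area Σ (x_i y_{i+1} − x_{i+1} y_i) is linear in h.
With h=0 it equals 382; the coefficient of h is 3 (from the two edges through M).
So 3·h + 382 = 2·183.5 = 367 ⇒ h = -5.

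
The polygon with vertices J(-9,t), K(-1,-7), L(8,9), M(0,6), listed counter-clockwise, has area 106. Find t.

0

Write out the shoelace sum; only the two edges meeting at J involve t:
2·Area = [(0·t − (-9)·6) + ((-9)·(-7) − (-1)·t)] + 95
       = 1·t + 212 = 212
⇒ t = 0.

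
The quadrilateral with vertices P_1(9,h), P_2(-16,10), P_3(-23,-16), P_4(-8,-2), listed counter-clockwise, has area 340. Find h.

21

Write out the shoelace sum; only the two edges meeting at P_1 involve h:
2·Area = [((-8)·h − 9·(-2)) + (9·10 − (-16)·h)] + 404
       = 8·h + 512 = 680
⇒ h = 21.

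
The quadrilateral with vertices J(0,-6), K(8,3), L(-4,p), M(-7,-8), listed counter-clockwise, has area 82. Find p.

The doubled signed area Σ (x_i y_{i+1} − x_{i+1} y_i) is linear in p.
With p=0 it equals 134; the coefficient of p is 15 (from the two edges through L).
So 15·p + 134 = 2·82 = 164 ⇒ p = 2.

2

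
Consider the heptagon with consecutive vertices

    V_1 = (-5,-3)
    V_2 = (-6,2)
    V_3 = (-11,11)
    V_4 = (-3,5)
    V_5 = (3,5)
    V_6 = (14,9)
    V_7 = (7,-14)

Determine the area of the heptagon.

258.5

Apply the surveyor's formula: 2A = Σ (x_i·y_{i+1} − x_{i+1}·y_i), indices taken mod 7.
Cross-terms: -28, -44, -22, -30, -43, -259, -91  ⇒  Σ = -517
Area = |Σ|/2 = 258.5.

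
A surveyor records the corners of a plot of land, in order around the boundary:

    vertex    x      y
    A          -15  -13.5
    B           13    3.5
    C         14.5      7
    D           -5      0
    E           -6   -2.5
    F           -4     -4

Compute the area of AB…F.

109.375

Apply the shoelace (surveyor's) formula: 2A = Σ (x_i·y_{i+1} − x_{i+1}·y_i), indices taken mod 6.
Σ = (123) + (40.25) + (35) + (12.5) + (14) + (-6) = 218.75
Area = |Σ|/2 = 109.375.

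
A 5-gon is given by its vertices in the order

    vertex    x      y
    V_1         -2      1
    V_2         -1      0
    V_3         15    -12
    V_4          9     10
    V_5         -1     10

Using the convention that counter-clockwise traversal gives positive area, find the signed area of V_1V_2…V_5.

195

Apply the shoelace (surveyor's) formula: 2A = Σ (x_i·y_{i+1} − x_{i+1}·y_i), indices taken mod 5.
Cross-terms: 1, 12, 258, 100, 19  ⇒  Σ = 390
Signed area = Σ/2 = 195 (positive ⇒ counter-clockwise traversal).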